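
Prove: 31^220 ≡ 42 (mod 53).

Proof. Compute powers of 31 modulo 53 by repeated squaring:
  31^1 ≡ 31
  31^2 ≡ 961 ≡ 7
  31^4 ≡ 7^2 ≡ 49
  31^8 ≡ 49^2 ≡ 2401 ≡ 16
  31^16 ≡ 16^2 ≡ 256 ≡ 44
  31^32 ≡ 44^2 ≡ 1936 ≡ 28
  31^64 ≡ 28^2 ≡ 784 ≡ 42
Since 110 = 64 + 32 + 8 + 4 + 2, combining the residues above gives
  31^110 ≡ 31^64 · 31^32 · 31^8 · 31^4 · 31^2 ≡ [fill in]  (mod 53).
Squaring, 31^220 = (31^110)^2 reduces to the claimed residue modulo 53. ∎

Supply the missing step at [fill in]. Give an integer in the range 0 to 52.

25

Multiply the listed residues: 42 · 28 · 16 · 49 · 7 = 1176 → 18816 → 921984 → 6453888.
Reducing modulo 53: 6453888 = 121771·53 + 25, so 31^110 ≡ 25.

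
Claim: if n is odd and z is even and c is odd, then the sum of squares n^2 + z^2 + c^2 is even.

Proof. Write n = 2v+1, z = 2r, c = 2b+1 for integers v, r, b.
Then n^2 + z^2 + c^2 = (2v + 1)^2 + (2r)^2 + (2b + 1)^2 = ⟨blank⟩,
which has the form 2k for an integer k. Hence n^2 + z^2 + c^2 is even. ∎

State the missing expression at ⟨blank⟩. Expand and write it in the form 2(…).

2(2b^2 + 2b + 2r^2 + 2v^2 + 2v + 1)

Expanding: (2v + 1)^2 + (2r)^2 + (2b + 1)^2 = 4b^2 + 4b + 4r^2 + 4v^2 + 4v + 2.
Every term is even; pulling out the factor of 2 gives 2(2b^2 + 2b + 2r^2 + 2v^2 + 2v + 1).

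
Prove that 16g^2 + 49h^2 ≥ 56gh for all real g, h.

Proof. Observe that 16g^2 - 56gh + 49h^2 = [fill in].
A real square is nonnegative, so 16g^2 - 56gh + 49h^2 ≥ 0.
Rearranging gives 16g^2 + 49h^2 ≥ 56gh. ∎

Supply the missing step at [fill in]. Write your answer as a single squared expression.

16g^2 - 56gh + 49h^2 is a perfect-square trinomial: the outer terms are (4g)^2 and (7h)^2, and the cross term is -2·4g·7h.
So 16g^2 - 56gh + 49h^2 = (4g - 7h)^2 ≥ 0.

(4g - 7h)^2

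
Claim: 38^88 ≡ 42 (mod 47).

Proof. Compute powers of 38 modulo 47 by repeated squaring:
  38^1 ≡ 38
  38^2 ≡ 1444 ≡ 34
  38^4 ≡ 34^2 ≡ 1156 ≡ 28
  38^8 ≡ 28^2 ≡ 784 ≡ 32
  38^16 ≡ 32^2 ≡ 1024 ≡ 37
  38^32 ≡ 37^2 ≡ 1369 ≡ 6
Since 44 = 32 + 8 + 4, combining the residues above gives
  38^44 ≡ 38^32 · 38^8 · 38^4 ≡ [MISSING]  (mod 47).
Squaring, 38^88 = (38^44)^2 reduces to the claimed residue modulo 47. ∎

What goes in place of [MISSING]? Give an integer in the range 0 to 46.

18

Multiply the listed residues: 6 · 32 · 28 = 192 → 5376.
Reducing modulo 47: 5376 = 114·47 + 18, so 38^44 ≡ 18.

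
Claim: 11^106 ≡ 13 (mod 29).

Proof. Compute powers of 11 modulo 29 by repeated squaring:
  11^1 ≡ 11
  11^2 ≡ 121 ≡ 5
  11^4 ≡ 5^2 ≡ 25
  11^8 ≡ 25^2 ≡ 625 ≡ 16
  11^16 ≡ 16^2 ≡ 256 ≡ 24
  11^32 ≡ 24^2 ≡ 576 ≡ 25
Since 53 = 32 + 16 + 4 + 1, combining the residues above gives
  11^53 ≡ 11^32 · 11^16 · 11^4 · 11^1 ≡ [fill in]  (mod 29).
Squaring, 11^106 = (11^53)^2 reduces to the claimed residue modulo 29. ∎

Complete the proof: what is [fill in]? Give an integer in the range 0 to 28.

11^32 · 11^16 · 11^4 · 11^1 ≡ 25 · 24 · 25 · 11 = 165000.
165000 mod 29 = 19, so 11^53 ≡ 19 (mod 29).

19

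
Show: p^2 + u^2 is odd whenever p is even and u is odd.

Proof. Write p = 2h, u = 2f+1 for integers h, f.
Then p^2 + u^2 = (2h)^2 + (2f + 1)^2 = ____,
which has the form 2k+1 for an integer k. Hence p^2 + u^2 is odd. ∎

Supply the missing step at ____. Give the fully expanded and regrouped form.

Expanding: (2h)^2 + (2f + 1)^2 = 4f^2 + 4f + 4h^2 + 1.
Every term except the constant is even, so this is 2(2f^2 + 2f + 2h^2) + 1,
and 2f^2 + 2f + 2h^2 ∈ ℤ gives the required form.

2(2f^2 + 2f + 2h^2) + 1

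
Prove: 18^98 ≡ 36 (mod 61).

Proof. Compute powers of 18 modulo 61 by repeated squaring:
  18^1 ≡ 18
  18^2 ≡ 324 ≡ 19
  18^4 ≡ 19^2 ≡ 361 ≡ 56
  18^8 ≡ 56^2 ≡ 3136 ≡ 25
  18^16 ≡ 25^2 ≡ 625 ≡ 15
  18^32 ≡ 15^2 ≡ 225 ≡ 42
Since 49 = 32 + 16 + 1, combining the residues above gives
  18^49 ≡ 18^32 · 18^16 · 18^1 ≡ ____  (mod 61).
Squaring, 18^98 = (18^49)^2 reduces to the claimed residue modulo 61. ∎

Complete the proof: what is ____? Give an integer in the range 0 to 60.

55

18^32 · 18^16 · 18^1 ≡ 42 · 15 · 18 = 11340.
11340 mod 61 = 55, so 18^49 ≡ 55 (mod 61).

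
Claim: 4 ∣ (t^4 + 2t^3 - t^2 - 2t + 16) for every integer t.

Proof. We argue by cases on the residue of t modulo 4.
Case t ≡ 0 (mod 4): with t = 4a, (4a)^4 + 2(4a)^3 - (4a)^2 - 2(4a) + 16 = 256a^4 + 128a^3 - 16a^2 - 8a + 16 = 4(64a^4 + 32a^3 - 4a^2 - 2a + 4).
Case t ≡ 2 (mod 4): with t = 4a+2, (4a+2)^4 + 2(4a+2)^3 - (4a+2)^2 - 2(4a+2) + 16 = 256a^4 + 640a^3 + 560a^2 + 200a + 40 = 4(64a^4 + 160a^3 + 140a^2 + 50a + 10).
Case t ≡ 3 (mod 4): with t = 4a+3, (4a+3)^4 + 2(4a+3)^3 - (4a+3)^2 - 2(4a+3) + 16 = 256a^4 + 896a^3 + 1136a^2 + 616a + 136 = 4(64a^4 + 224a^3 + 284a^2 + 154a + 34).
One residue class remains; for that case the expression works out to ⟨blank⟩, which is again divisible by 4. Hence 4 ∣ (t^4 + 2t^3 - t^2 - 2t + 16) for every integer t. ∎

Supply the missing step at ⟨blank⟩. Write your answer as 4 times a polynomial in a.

Only t ≡ 1 (mod 4) is unaccounted for. Put t = 4a+1:
(4a+1)^4 + 2(4a+1)^3 - (4a+1)^2 - 2(4a+1) + 16 expands to 256a^4 + 384a^3 + 176a^2 + 24a + 16,
and factoring out 4 leaves 4(64a^4 + 96a^3 + 44a^2 + 6a + 4).

4(64a^4 + 96a^3 + 44a^2 + 6a + 4)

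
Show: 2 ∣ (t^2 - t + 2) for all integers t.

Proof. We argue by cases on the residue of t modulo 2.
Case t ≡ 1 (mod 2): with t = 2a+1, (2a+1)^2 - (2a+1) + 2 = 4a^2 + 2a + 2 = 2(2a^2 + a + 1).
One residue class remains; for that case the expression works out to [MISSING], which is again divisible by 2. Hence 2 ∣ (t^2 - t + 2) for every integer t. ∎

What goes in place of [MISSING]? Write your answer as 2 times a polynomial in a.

The residues treated are {1}, so the missing case is t ≡ 0 (mod 2); write t = 2a.
Then (2a)^2 - (2a) + 2 = 4a^2 - 2a + 2 = 2(2a^2 - a + 1).

2(2a^2 - a + 1)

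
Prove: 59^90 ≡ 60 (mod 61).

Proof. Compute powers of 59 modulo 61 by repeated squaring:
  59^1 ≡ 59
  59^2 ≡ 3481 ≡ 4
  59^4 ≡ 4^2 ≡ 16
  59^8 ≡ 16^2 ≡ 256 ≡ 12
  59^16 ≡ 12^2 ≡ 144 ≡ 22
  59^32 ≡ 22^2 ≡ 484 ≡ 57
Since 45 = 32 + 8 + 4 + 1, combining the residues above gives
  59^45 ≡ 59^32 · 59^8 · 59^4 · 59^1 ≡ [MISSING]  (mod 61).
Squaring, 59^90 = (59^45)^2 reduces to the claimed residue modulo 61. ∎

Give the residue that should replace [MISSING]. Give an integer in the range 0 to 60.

11

59^32 · 59^8 · 59^4 · 59^1 ≡ 57 · 12 · 16 · 59 = 645696.
645696 mod 61 = 11, so 59^45 ≡ 11 (mod 61).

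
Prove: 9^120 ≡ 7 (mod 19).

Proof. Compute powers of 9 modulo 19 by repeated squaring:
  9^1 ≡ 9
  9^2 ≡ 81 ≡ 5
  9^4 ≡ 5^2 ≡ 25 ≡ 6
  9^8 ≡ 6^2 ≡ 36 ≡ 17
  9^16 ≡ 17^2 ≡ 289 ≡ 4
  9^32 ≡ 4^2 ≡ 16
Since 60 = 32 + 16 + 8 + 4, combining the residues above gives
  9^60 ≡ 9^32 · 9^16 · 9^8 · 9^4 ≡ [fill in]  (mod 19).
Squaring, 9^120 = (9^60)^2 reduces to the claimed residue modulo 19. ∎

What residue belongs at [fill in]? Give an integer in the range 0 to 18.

11

Multiply the listed residues: 16 · 4 · 17 · 6 = 64 → 1088 → 6528.
Reducing modulo 19: 6528 = 343·19 + 11, so 9^60 ≡ 11.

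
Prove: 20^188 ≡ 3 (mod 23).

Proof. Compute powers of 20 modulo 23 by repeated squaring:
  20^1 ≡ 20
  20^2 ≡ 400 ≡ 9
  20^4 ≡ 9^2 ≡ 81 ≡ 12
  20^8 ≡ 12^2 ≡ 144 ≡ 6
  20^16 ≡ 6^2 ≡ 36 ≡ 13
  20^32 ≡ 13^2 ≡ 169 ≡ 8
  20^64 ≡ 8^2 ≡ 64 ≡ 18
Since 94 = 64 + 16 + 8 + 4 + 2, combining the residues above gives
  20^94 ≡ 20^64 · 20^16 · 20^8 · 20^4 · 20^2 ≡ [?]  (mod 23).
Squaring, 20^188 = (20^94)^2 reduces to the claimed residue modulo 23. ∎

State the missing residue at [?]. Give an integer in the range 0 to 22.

20^64 · 20^16 · 20^8 · 20^4 · 20^2 ≡ 18 · 13 · 6 · 12 · 9 = 151632.
151632 mod 23 = 16, so 20^94 ≡ 16 (mod 23).

16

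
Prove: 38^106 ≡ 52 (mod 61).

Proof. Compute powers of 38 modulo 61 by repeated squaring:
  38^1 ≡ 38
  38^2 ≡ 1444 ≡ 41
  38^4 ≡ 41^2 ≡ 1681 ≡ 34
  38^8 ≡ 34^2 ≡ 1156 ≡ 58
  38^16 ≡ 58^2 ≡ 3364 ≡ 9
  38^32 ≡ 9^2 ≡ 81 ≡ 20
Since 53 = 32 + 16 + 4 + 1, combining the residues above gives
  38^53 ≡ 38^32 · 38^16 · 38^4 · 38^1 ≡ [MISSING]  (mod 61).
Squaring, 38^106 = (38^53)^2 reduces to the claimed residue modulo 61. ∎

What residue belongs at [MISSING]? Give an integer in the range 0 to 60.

28

Multiply the listed residues: 20 · 9 · 34 · 38 = 180 → 6120 → 232560.
Reducing modulo 61: 232560 = 3812·61 + 28, so 38^53 ≡ 28.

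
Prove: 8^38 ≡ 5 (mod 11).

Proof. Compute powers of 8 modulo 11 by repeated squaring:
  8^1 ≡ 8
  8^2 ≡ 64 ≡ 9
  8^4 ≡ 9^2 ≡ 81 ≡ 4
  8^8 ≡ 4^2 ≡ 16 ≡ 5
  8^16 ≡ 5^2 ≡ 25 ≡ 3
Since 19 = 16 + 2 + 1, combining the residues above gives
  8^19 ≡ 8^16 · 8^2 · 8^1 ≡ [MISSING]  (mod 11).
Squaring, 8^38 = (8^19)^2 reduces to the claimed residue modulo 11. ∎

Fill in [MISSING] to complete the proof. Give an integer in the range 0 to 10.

Multiply the listed residues: 3 · 9 · 8 = 27 → 216.
Reducing modulo 11: 216 = 19·11 + 7, so 8^19 ≡ 7.

7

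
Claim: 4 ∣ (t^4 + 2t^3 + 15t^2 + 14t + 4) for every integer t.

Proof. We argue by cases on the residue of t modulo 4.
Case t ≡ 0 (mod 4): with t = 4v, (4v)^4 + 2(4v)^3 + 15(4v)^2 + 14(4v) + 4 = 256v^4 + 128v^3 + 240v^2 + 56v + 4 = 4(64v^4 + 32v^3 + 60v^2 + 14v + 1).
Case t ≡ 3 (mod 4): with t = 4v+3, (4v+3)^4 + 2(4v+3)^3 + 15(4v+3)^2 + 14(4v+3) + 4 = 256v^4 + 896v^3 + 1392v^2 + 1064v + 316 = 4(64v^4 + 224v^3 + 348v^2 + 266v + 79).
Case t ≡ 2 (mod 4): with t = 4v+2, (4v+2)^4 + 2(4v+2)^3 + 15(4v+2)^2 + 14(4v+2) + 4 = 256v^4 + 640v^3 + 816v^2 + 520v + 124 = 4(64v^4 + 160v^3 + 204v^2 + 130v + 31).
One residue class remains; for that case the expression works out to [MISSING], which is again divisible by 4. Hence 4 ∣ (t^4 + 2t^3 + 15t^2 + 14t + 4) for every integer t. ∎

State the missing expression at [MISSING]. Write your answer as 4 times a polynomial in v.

4(64v^4 + 96v^3 + 108v^2 + 54v + 9)

Only t ≡ 1 (mod 4) is unaccounted for. Put t = 4v+1:
(4v+1)^4 + 2(4v+1)^3 + 15(4v+1)^2 + 14(4v+1) + 4 expands to 256v^4 + 384v^3 + 432v^2 + 216v + 36,
and factoring out 4 leaves 4(64v^4 + 96v^3 + 108v^2 + 54v + 9).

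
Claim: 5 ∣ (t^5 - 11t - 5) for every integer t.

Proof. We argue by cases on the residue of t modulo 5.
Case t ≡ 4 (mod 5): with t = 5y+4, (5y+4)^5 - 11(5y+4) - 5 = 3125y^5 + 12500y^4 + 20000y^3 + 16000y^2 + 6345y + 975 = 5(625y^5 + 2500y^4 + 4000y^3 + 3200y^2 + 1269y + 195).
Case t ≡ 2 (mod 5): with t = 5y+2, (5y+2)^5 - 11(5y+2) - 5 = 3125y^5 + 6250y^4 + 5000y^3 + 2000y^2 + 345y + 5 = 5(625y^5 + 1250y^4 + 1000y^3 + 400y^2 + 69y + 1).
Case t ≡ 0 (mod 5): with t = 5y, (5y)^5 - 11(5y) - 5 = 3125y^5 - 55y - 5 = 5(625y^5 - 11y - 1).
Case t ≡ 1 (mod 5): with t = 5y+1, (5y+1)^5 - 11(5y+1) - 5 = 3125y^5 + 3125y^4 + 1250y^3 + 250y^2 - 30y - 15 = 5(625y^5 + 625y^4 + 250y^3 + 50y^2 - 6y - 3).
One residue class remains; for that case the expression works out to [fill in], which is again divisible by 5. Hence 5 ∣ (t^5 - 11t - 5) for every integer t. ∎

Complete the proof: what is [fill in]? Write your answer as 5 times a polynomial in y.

5(625y^5 + 1875y^4 + 2250y^3 + 1350y^2 + 394y + 41)

The residues treated are {4, 2, 0, 1}, so the missing case is t ≡ 3 (mod 5); write t = 5y+3.
Then (5y+3)^5 - 11(5y+3) - 5 = 3125y^5 + 9375y^4 + 11250y^3 + 6750y^2 + 1970y + 205 = 5(625y^5 + 1875y^4 + 2250y^3 + 1350y^2 + 394y + 41).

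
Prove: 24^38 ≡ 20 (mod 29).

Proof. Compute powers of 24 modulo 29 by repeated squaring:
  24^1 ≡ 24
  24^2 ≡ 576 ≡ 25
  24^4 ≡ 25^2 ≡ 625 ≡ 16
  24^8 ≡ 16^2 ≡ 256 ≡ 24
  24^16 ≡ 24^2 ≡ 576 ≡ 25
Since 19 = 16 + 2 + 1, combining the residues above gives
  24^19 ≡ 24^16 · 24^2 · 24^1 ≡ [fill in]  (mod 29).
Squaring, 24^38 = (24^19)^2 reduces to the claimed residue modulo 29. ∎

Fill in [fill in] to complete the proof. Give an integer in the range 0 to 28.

24^16 · 24^2 · 24^1 ≡ 25 · 25 · 24 = 15000.
15000 mod 29 = 7, so 24^19 ≡ 7 (mod 29).

7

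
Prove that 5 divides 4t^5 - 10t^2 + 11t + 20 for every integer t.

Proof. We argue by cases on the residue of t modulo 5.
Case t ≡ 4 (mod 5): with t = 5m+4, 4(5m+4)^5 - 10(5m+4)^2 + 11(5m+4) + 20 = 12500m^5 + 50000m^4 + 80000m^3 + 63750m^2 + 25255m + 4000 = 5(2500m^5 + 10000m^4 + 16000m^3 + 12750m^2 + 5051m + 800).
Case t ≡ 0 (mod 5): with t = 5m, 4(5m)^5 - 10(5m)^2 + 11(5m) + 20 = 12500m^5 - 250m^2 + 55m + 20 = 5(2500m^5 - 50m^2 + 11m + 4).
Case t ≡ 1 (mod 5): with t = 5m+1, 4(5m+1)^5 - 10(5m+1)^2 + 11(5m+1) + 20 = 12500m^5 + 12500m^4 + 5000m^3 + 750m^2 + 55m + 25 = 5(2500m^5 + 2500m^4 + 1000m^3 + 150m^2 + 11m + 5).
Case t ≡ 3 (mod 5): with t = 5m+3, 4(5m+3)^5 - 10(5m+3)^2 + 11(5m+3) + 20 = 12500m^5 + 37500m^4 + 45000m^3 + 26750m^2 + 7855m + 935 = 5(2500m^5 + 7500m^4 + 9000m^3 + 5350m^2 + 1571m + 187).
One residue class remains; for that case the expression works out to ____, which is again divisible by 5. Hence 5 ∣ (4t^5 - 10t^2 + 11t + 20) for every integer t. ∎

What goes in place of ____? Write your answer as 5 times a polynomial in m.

The residues treated are {4, 0, 1, 3}, so the missing case is t ≡ 2 (mod 5); write t = 5m+2.
Then 4(5m+2)^5 - 10(5m+2)^2 + 11(5m+2) + 20 = 12500m^5 + 25000m^4 + 20000m^3 + 7750m^2 + 1455m + 130 = 5(2500m^5 + 5000m^4 + 4000m^3 + 1550m^2 + 291m + 26).

5(2500m^5 + 5000m^4 + 4000m^3 + 1550m^2 + 291m + 26)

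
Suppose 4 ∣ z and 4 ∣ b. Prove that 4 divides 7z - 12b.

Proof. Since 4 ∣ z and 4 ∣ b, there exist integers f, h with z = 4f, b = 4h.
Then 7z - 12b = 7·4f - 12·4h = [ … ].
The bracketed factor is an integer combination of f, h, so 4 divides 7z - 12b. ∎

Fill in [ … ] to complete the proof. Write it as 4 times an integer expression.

4(7f - 12h)

Each term has a factor of 4: 7·4f - 12·4h = 4·(7f - 12h).
Since 7f - 12h is an integer, 4 ∣ (7z - 12b).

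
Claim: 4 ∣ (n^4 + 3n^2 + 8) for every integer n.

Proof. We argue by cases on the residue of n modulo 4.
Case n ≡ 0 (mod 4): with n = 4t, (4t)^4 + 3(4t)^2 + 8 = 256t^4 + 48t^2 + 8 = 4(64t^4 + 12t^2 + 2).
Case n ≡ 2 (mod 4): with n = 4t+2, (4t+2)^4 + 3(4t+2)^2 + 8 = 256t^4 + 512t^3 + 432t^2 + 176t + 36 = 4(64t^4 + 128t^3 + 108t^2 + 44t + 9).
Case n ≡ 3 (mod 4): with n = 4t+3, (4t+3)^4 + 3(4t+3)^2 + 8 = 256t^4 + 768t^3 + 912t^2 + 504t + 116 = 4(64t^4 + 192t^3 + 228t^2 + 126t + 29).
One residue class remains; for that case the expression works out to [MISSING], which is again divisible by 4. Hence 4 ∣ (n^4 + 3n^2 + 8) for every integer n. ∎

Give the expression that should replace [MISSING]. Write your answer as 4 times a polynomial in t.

4(64t^4 + 64t^3 + 36t^2 + 10t + 3)

Only n ≡ 1 (mod 4) is unaccounted for. Put n = 4t+1:
(4t+1)^4 + 3(4t+1)^2 + 8 expands to 256t^4 + 256t^3 + 144t^2 + 40t + 12,
and factoring out 4 leaves 4(64t^4 + 64t^3 + 36t^2 + 10t + 3).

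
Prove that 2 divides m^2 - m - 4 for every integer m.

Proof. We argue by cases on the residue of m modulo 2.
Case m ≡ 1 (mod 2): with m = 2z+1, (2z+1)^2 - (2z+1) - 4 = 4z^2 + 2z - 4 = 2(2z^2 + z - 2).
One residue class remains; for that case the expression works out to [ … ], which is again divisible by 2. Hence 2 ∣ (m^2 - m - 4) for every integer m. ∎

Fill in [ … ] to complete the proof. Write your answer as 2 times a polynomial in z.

The residues treated are {1}, so the missing case is m ≡ 0 (mod 2); write m = 2z.
Then (2z)^2 - (2z) - 4 = 4z^2 - 2z - 4 = 2(2z^2 - z - 2).

2(2z^2 - z - 2)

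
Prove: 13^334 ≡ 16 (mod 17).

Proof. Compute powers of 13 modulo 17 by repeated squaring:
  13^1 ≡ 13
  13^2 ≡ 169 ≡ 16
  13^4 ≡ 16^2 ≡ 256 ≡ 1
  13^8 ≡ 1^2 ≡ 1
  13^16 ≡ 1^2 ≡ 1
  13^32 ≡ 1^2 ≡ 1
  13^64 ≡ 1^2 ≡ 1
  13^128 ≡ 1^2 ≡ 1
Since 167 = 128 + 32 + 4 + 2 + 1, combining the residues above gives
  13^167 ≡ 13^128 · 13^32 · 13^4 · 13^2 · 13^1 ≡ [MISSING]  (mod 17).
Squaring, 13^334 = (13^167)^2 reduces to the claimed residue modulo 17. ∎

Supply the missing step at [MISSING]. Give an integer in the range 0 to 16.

Multiply the listed residues: 1 · 1 · 1 · 16 · 13 = 1 → 1 → 16 → 208.
Reducing modulo 17: 208 = 12·17 + 4, so 13^167 ≡ 4.

4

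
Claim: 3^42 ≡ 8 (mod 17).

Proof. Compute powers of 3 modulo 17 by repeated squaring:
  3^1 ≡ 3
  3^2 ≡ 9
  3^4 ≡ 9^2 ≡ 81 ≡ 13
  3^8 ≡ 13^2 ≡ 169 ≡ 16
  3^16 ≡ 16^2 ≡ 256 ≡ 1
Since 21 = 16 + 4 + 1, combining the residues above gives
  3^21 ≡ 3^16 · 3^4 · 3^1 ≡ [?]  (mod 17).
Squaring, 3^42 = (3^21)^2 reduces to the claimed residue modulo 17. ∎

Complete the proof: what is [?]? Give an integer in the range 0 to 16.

5

Multiply the listed residues: 1 · 13 · 3 = 13 → 39.
Reducing modulo 17: 39 = 2·17 + 5, so 3^21 ≡ 5.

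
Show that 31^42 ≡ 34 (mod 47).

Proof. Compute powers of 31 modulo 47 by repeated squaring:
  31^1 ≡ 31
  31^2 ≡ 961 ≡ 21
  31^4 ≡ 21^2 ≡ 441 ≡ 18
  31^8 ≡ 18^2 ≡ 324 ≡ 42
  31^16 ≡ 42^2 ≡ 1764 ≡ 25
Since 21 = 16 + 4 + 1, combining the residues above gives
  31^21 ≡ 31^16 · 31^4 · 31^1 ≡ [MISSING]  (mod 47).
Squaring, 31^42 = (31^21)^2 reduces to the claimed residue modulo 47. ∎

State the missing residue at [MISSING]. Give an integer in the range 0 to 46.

Multiply the listed residues: 25 · 18 · 31 = 450 → 13950.
Reducing modulo 47: 13950 = 296·47 + 38, so 31^21 ≡ 38.

38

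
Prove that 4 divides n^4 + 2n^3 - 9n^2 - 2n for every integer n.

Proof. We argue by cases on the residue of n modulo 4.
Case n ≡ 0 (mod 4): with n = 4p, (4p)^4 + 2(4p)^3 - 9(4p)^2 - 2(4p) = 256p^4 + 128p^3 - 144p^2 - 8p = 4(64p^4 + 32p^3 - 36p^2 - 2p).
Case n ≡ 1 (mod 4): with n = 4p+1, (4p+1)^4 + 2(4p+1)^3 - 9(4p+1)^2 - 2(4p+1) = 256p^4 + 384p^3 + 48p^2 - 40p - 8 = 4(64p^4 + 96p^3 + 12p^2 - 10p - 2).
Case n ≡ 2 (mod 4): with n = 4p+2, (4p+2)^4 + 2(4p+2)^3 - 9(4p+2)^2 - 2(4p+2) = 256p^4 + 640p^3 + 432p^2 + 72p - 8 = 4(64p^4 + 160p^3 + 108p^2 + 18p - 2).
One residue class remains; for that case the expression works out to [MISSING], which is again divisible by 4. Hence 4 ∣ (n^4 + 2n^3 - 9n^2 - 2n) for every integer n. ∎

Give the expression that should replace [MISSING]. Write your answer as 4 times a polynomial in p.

4(64p^4 + 224p^3 + 252p^2 + 106p + 12)

The residues treated are {0, 1, 2}, so the missing case is n ≡ 3 (mod 4); write n = 4p+3.
Then (4p+3)^4 + 2(4p+3)^3 - 9(4p+3)^2 - 2(4p+3) = 256p^4 + 896p^3 + 1008p^2 + 424p + 48 = 4(64p^4 + 224p^3 + 252p^2 + 106p + 12).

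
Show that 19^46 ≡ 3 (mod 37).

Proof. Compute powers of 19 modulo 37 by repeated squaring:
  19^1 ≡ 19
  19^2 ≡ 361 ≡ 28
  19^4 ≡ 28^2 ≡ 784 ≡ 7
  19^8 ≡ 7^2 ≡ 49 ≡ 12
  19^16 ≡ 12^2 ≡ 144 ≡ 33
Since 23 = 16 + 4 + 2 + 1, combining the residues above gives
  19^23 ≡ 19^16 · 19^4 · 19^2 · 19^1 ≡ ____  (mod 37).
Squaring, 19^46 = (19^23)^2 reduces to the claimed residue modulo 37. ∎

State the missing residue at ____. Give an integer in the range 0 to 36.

Multiply the listed residues: 33 · 7 · 28 · 19 = 231 → 6468 → 122892.
Reducing modulo 37: 122892 = 3321·37 + 15, so 19^23 ≡ 15.

15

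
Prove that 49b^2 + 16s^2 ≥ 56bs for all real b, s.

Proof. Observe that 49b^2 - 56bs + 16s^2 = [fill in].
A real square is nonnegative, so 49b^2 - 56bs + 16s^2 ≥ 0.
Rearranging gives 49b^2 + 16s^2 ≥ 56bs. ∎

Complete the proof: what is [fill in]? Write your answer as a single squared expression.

The leading and trailing coefficients are 7^2 and 4^2, and 56 = 2·7·4, so the trinomial is (7b - 4s)^2.
Hence 49b^2 - 56bs + 16s^2 ≥ 0.

(7b - 4s)^2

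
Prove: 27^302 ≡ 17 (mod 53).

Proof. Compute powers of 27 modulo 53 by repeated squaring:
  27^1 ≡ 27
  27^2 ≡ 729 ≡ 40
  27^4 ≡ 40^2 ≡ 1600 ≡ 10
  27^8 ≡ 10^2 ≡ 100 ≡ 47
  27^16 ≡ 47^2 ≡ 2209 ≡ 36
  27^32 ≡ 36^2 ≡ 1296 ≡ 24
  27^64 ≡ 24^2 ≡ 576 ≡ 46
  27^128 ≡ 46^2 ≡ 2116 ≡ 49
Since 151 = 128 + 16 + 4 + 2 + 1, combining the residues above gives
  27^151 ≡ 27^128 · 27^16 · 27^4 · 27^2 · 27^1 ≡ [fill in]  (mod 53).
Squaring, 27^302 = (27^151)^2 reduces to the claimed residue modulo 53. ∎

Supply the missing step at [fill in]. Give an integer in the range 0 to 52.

32

27^128 · 27^16 · 27^4 · 27^2 · 27^1 ≡ 49 · 36 · 10 · 40 · 27 = 19051200.
19051200 mod 53 = 32, so 27^151 ≡ 32 (mod 53).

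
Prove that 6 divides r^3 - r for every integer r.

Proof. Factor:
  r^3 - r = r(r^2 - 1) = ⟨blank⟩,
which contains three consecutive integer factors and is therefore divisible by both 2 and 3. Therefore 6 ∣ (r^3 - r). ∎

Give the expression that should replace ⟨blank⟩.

r(r^2 - 1) = r(r - 1)(r + 1) = (r - 1)r(r + 1).
These three factors are consecutive integers, so their product is divisible by 6.

(r - 1)r(r + 1)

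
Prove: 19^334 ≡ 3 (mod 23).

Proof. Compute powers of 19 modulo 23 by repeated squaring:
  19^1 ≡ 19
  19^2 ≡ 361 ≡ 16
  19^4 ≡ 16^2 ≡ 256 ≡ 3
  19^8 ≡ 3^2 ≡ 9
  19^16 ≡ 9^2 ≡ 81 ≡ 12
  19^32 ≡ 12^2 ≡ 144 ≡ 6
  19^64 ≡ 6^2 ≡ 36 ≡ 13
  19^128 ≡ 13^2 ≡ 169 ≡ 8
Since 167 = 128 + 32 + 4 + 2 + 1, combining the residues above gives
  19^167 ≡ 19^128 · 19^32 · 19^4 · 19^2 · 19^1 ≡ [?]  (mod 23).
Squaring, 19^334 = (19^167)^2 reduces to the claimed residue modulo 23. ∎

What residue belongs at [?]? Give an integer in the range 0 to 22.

7

19^128 · 19^32 · 19^4 · 19^2 · 19^1 ≡ 8 · 6 · 3 · 16 · 19 = 43776.
43776 mod 23 = 7, so 19^167 ≡ 7 (mod 23).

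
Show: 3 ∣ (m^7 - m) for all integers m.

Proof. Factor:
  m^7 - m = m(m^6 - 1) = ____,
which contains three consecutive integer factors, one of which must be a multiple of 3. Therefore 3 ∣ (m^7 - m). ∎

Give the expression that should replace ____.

m^6 - 1 = (m^2 - 1)(m^4 + m^2 + 1), and m^2 - 1 = (m-1)(m+1).
So m(m^6 - 1) = (m - 1)m(m + 1)(m^4 + m^2 + 1).

(m - 1)m(m + 1)(m^4 + m^2 + 1)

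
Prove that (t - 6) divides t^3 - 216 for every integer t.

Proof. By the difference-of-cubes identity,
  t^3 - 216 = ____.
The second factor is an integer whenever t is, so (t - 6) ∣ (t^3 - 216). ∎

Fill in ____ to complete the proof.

(t - 6)(t^2 + 6t + 36)

a^3 - b^3 = (a - b)(a^2 + ab + b^2). With a = t, b = 6:
t^3 - 216 = (t - 6)(t^2 + 6t + 36).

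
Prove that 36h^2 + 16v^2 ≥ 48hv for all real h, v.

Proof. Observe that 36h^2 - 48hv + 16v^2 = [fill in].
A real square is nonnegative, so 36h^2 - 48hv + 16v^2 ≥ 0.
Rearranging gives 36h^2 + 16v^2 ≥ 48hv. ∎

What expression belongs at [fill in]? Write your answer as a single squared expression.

(6h - 4v)^2

36h^2 - 48hv + 16v^2 is a perfect-square trinomial: the outer terms are (6h)^2 and (4v)^2, and the cross term is -2·6h·4v.
So 36h^2 - 48hv + 16v^2 = (6h - 4v)^2 ≥ 0.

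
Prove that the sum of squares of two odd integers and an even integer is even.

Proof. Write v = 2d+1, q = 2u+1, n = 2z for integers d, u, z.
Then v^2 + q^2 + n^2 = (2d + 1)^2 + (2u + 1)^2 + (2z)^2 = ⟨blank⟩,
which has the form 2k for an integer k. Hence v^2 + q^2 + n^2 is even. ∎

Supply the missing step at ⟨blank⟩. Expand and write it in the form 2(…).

(2d + 1)^2 + (2u + 1)^2 + (2z)^2 = 4d^2 + 4d + 4u^2 + 4u + 4z^2 + 2
= 2(2d^2 + 2d + 2u^2 + 2u + 2z^2 + 1).
Since 2d^2 + 2d + 2u^2 + 2u + 2z^2 + 1 is an integer, the sum of squares is of the form 2k for an integer k.

2(2d^2 + 2d + 2u^2 + 2u + 2z^2 + 1)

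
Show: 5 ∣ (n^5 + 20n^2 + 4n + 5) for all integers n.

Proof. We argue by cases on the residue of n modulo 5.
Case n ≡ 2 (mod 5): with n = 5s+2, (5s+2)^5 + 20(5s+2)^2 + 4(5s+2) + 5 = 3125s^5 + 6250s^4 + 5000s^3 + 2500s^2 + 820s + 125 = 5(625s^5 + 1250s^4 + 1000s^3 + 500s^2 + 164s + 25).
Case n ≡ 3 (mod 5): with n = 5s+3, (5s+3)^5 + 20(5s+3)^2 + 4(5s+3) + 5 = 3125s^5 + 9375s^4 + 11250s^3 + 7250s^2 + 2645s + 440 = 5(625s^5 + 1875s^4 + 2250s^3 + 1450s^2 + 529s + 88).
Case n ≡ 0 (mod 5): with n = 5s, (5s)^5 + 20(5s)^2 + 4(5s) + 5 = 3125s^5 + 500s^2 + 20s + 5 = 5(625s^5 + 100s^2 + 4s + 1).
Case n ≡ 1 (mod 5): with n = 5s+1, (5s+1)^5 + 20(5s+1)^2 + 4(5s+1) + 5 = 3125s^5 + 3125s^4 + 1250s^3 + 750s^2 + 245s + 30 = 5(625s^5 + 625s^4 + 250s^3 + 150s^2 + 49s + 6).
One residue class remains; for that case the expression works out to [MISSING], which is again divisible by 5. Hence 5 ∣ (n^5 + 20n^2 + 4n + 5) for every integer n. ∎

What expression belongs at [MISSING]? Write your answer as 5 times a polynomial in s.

5(625s^5 + 2500s^4 + 4000s^3 + 3300s^2 + 1444s + 273)

Only n ≡ 4 (mod 5) is unaccounted for. Put n = 5s+4:
(5s+4)^5 + 20(5s+4)^2 + 4(5s+4) + 5 expands to 3125s^5 + 12500s^4 + 20000s^3 + 16500s^2 + 7220s + 1365,
and factoring out 5 leaves 5(625s^5 + 2500s^4 + 4000s^3 + 3300s^2 + 1444s + 273).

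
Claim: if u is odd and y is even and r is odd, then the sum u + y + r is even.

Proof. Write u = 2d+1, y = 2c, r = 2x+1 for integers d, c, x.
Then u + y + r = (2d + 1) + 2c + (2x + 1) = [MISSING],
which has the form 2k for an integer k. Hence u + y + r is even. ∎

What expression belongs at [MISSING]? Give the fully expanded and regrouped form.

(2d + 1) + 2c + (2x + 1) = 2c + 2d + 2x + 2
= 2(c + d + x + 1).
Since c + d + x + 1 is an integer, the sum is of the form 2k for an integer k.

2(c + d + x + 1)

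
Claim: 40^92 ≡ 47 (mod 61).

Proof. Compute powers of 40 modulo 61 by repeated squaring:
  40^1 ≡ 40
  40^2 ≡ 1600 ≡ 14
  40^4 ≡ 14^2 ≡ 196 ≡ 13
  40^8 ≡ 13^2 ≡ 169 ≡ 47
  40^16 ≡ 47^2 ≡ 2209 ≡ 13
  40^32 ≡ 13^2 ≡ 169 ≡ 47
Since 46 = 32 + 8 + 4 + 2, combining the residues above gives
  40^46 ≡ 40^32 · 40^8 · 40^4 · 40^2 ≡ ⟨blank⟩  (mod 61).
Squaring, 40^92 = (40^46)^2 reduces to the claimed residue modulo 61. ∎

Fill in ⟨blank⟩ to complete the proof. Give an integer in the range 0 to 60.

40^32 · 40^8 · 40^4 · 40^2 ≡ 47 · 47 · 13 · 14 = 402038.
402038 mod 61 = 48, so 40^46 ≡ 48 (mod 61).

48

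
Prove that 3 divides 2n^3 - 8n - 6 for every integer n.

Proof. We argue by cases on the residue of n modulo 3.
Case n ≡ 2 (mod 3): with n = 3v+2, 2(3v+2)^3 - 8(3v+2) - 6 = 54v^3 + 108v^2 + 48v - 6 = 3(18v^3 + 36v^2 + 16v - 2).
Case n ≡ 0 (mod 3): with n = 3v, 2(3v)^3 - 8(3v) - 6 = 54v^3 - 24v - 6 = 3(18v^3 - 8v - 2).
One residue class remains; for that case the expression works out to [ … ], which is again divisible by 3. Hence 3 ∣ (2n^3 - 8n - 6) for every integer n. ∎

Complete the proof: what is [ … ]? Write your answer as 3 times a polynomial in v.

3(18v^3 + 18v^2 - 2v - 4)

The residues treated are {2, 0}, so the missing case is n ≡ 1 (mod 3); write n = 3v+1.
Then 2(3v+1)^3 - 8(3v+1) - 6 = 54v^3 + 54v^2 - 6v - 12 = 3(18v^3 + 18v^2 - 2v - 4).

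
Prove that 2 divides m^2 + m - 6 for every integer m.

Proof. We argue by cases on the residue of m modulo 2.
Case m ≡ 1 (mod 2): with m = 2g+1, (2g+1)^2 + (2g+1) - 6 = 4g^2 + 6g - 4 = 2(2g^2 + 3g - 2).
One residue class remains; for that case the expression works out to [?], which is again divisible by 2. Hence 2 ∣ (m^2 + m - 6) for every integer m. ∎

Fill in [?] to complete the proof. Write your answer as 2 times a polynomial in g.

The residues treated are {1}, so the missing case is m ≡ 0 (mod 2); write m = 2g.
Then (2g)^2 + (2g) - 6 = 4g^2 + 2g - 6 = 2(2g^2 + g - 3).

2(2g^2 + g - 3)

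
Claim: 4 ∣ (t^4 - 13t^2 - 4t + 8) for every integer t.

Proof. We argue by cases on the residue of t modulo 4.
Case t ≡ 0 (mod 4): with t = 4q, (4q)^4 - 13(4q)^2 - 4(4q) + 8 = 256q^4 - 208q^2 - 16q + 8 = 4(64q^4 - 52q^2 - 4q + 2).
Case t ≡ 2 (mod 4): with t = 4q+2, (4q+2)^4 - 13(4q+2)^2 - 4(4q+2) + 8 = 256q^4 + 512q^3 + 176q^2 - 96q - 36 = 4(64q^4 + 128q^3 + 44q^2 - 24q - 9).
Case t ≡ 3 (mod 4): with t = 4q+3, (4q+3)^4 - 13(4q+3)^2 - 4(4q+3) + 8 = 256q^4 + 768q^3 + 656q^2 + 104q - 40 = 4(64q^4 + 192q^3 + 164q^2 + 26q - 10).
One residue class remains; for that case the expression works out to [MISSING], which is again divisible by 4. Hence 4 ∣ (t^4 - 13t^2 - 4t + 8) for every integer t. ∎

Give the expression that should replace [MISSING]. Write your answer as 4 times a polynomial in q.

The residues treated are {0, 2, 3}, so the missing case is t ≡ 1 (mod 4); write t = 4q+1.
Then (4q+1)^4 - 13(4q+1)^2 - 4(4q+1) + 8 = 256q^4 + 256q^3 - 112q^2 - 104q - 8 = 4(64q^4 + 64q^3 - 28q^2 - 26q - 2).

4(64q^4 + 64q^3 - 28q^2 - 26q - 2)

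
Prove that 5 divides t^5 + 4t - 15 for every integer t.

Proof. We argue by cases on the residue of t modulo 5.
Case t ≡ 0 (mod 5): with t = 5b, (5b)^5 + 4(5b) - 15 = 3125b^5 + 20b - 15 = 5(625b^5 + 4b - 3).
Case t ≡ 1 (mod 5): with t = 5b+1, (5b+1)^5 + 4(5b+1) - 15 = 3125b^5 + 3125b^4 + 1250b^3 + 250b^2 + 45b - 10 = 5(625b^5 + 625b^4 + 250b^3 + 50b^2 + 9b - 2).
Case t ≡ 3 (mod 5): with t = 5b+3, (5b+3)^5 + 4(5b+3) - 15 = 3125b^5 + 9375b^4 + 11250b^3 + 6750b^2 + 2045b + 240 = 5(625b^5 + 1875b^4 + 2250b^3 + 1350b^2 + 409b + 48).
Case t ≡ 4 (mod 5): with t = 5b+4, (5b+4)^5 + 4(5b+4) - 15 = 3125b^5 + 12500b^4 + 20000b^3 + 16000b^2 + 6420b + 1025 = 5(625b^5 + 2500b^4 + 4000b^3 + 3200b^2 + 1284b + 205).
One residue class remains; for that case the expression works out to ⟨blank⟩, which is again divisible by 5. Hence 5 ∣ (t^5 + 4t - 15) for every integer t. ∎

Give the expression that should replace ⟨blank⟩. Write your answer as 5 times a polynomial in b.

5(625b^5 + 1250b^4 + 1000b^3 + 400b^2 + 84b + 5)

Only t ≡ 2 (mod 5) is unaccounted for. Put t = 5b+2:
(5b+2)^5 + 4(5b+2) - 15 expands to 3125b^5 + 6250b^4 + 5000b^3 + 2000b^2 + 420b + 25,
and factoring out 5 leaves 5(625b^5 + 1250b^4 + 1000b^3 + 400b^2 + 84b + 5).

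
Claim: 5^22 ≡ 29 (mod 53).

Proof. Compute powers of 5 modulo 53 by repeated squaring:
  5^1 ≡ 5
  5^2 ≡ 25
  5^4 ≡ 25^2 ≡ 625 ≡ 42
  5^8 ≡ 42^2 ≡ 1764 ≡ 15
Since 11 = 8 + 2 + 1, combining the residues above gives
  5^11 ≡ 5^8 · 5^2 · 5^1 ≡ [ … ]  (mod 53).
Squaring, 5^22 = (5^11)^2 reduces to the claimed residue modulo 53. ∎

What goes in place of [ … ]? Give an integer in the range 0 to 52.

5^8 · 5^2 · 5^1 ≡ 15 · 25 · 5 = 1875.
1875 mod 53 = 20, so 5^11 ≡ 20 (mod 53).

20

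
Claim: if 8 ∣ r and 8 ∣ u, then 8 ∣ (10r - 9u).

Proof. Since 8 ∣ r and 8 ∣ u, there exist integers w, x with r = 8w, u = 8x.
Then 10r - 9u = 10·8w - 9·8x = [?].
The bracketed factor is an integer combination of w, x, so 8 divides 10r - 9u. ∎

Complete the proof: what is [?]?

Pull the common 8 out of every term: 10·8w - 9·8x = 8(10w - 9x).
10w - 9x is an integer, which exhibits the divisibility.

8(10w - 9x)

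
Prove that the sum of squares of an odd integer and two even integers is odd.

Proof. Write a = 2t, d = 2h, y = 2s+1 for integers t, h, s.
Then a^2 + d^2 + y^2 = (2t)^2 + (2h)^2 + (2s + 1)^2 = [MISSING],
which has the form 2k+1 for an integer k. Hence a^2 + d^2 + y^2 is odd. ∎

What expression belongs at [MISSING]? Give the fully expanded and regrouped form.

(2t)^2 + (2h)^2 + (2s + 1)^2 = 4h^2 + 4s^2 + 4s + 4t^2 + 1
= 2(2h^2 + 2s^2 + 2s + 2t^2) + 1.
Since 2h^2 + 2s^2 + 2s + 2t^2 is an integer, the sum of squares is of the form 2k+1 for an integer k.

2(2h^2 + 2s^2 + 2s + 2t^2) + 1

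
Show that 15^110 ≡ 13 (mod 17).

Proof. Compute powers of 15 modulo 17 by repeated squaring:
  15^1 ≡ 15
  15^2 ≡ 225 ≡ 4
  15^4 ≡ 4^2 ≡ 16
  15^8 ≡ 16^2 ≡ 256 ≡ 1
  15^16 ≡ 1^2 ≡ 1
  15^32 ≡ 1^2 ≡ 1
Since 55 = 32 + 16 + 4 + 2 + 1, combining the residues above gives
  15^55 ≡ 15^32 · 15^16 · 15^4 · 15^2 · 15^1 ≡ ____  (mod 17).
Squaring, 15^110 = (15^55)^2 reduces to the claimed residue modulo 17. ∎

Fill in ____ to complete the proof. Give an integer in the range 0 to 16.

15^32 · 15^16 · 15^4 · 15^2 · 15^1 ≡ 1 · 1 · 16 · 4 · 15 = 960.
960 mod 17 = 8, so 15^55 ≡ 8 (mod 17).

8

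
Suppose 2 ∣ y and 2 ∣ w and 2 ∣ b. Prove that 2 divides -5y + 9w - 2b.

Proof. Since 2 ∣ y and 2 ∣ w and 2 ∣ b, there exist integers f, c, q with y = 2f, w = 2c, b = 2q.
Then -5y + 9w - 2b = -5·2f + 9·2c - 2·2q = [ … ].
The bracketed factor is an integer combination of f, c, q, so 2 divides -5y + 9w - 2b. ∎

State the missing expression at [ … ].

2(9c - 5f - 2q)

Pull the common 2 out of every term: -5·2f + 9·2c - 2·2q = 2(9c - 5f - 2q).
9c - 5f - 2q is an integer, which exhibits the divisibility.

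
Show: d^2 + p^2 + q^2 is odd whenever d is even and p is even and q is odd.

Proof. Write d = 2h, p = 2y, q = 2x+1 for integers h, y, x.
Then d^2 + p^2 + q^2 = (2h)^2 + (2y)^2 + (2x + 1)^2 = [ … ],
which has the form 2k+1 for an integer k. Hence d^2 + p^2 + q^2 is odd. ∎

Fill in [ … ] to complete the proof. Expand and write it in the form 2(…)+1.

2(2h^2 + 2x^2 + 2x + 2y^2) + 1

(2h)^2 + (2y)^2 + (2x + 1)^2 = 4h^2 + 4x^2 + 4x + 4y^2 + 1
= 2(2h^2 + 2x^2 + 2x + 2y^2) + 1.
Since 2h^2 + 2x^2 + 2x + 2y^2 is an integer, the sum of squares is of the form 2k+1 for an integer k.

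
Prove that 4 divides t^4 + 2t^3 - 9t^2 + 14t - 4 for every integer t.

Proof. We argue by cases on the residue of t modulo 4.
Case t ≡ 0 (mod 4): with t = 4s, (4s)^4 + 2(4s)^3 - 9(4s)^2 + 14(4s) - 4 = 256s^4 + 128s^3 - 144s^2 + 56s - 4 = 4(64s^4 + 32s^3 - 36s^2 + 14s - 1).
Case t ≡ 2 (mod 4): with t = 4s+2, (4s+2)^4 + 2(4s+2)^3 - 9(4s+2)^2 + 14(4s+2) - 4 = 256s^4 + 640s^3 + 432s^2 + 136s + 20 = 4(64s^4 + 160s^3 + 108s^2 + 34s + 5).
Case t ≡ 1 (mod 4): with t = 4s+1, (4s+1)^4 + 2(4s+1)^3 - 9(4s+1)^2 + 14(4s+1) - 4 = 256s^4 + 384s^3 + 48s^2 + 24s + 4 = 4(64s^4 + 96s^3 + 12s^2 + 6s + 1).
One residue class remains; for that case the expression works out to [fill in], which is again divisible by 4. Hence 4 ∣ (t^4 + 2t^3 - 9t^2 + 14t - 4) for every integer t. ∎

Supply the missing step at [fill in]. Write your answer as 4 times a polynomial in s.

The residues treated are {0, 2, 1}, so the missing case is t ≡ 3 (mod 4); write t = 4s+3.
Then (4s+3)^4 + 2(4s+3)^3 - 9(4s+3)^2 + 14(4s+3) - 4 = 256s^4 + 896s^3 + 1008s^2 + 488s + 92 = 4(64s^4 + 224s^3 + 252s^2 + 122s + 23).

4(64s^4 + 224s^3 + 252s^2 + 122s + 23)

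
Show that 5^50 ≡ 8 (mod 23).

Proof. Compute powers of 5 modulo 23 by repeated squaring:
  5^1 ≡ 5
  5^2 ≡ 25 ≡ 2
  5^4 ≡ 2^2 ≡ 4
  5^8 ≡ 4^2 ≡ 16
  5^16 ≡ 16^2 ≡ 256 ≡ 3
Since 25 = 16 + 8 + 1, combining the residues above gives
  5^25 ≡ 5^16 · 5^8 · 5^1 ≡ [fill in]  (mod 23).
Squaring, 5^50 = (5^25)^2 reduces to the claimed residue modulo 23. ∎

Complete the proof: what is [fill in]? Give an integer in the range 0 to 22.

5^16 · 5^8 · 5^1 ≡ 3 · 16 · 5 = 240.
240 mod 23 = 10, so 5^25 ≡ 10 (mod 23).

10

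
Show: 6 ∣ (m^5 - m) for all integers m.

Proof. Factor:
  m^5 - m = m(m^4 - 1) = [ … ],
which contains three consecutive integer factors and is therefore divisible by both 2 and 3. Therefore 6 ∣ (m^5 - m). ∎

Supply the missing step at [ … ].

m^4 - 1 = (m^2 - 1)(m^2 + 1), and m^2 - 1 = (m-1)(m+1).
So m(m^4 - 1) = (m - 1)m(m + 1)(m^2 + 1).

(m - 1)m(m + 1)(m^2 + 1)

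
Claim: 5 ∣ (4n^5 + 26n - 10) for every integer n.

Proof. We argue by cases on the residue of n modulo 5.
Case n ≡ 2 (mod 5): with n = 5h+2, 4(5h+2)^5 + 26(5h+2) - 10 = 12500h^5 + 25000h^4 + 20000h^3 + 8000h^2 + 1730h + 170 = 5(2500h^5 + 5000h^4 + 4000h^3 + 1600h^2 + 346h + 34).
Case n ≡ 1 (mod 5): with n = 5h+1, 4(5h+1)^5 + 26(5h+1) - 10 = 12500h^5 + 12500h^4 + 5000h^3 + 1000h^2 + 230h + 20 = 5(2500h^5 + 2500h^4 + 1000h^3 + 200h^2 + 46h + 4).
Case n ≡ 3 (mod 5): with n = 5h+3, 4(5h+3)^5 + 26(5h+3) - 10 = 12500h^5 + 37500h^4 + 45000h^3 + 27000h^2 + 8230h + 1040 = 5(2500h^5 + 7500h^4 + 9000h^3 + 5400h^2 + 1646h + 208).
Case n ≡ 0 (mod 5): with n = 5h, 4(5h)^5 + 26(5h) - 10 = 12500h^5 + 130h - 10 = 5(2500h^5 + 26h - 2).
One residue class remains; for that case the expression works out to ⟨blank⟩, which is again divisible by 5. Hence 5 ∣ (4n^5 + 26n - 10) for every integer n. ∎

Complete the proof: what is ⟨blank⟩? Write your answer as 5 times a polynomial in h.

Only n ≡ 4 (mod 5) is unaccounted for. Put n = 5h+4:
4(5h+4)^5 + 26(5h+4) - 10 expands to 12500h^5 + 50000h^4 + 80000h^3 + 64000h^2 + 25730h + 4190,
and factoring out 5 leaves 5(2500h^5 + 10000h^4 + 16000h^3 + 12800h^2 + 5146h + 838).

5(2500h^5 + 10000h^4 + 16000h^3 + 12800h^2 + 5146h + 838)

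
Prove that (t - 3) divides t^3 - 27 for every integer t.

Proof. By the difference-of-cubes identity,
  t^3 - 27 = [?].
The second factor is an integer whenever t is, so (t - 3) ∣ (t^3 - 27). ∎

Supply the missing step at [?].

a^3 - b^3 = (a - b)(a^2 + ab + b^2). With a = t, b = 3:
t^3 - 27 = (t - 3)(t^2 + 3t + 9).

(t - 3)(t^2 + 3t + 9)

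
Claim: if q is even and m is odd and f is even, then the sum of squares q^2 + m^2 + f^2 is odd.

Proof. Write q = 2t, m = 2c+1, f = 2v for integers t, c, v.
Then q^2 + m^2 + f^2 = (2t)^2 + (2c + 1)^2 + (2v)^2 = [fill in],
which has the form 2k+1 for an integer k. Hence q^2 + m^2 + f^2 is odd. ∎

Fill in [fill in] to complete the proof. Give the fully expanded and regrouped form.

(2t)^2 + (2c + 1)^2 + (2v)^2 = 4c^2 + 4c + 4t^2 + 4v^2 + 1
= 2(2c^2 + 2c + 2t^2 + 2v^2) + 1.
Since 2c^2 + 2c + 2t^2 + 2v^2 is an integer, the sum of squares is of the form 2k+1 for an integer k.

2(2c^2 + 2c + 2t^2 + 2v^2) + 1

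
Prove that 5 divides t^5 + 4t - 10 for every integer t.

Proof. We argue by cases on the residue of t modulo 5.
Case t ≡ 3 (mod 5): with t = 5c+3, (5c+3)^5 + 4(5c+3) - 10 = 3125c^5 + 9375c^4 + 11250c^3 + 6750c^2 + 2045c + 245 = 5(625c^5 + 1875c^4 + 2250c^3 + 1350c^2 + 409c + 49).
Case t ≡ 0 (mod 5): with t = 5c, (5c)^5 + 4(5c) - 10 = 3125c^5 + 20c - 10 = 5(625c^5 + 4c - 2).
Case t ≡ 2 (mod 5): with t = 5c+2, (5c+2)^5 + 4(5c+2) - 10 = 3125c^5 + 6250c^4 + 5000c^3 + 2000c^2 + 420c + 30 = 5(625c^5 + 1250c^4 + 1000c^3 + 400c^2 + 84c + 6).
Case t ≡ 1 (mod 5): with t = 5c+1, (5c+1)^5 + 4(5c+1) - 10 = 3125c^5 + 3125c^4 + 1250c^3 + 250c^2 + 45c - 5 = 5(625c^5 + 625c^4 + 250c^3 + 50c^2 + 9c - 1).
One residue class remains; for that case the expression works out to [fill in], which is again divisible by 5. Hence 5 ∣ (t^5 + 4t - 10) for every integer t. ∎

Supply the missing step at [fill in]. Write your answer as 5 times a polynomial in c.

Only t ≡ 4 (mod 5) is unaccounted for. Put t = 5c+4:
(5c+4)^5 + 4(5c+4) - 10 expands to 3125c^5 + 12500c^4 + 20000c^3 + 16000c^2 + 6420c + 1030,
and factoring out 5 leaves 5(625c^5 + 2500c^4 + 4000c^3 + 3200c^2 + 1284c + 206).

5(625c^5 + 2500c^4 + 4000c^3 + 3200c^2 + 1284c + 206)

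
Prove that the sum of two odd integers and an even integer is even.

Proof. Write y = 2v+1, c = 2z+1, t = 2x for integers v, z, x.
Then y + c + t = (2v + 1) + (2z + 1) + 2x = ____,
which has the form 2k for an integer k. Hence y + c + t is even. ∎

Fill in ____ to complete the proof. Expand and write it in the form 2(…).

2(v + x + z + 1)

(2v + 1) + (2z + 1) + 2x = 2v + 2x + 2z + 2
= 2(v + x + z + 1).
Since v + x + z + 1 is an integer, the sum is of the form 2k for an integer k.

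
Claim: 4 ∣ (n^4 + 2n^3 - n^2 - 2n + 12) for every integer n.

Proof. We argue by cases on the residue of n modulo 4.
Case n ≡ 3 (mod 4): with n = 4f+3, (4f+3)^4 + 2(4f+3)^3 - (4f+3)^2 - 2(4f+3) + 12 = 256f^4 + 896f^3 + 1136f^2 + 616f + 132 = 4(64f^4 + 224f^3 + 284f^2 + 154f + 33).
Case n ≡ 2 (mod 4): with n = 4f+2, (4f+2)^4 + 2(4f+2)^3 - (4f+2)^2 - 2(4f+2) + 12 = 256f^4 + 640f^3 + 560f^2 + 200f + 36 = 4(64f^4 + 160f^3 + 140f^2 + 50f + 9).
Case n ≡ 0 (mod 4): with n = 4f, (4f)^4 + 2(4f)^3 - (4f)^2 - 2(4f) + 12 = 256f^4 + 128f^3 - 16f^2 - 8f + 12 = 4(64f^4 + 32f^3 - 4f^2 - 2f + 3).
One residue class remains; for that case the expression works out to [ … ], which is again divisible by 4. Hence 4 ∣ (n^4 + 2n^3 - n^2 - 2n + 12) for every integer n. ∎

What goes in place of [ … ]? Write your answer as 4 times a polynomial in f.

4(64f^4 + 96f^3 + 44f^2 + 6f + 3)

The residues treated are {3, 2, 0}, so the missing case is n ≡ 1 (mod 4); write n = 4f+1.
Then (4f+1)^4 + 2(4f+1)^3 - (4f+1)^2 - 2(4f+1) + 12 = 256f^4 + 384f^3 + 176f^2 + 24f + 12 = 4(64f^4 + 96f^3 + 44f^2 + 6f + 3).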